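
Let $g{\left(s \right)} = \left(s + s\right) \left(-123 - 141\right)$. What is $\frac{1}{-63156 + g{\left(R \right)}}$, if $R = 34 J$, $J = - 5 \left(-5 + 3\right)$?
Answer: $- \frac{1}{242676} \approx -4.1207 \cdot 10^{-6}$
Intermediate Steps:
$J = 10$ ($J = - 5 \left(-2\right) = \left(-1\right) \left(-10\right) = 10$)
$R = 340$ ($R = 34 \cdot 10 = 340$)
$g{\left(s \right)} = - 528 s$ ($g{\left(s \right)} = 2 s \left(-264\right) = - 528 s$)
$\frac{1}{-63156 + g{\left(R \right)}} = \frac{1}{-63156 - 179520} = \frac{1}{-242676} = - \frac{1}{242676}$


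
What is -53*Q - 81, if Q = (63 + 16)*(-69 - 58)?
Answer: 531668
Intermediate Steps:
Q = -10033 (Q = 79*(-127) = -10033)
-53*Q - 81 = -53*(-10033) - 81 = 531749 - 81 = 531668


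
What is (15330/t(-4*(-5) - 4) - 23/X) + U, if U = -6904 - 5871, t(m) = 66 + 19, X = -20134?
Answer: -4310870215/342278 ≈ -12595.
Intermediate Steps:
t(m) = 85
U = -12775
(15330/t(-4*(-5) - 4) - 23/X) + U = (15330/85 - 23/(-20134)) - 12775 = (15330*(1/85) - 23*(-1/20134)) - 12775 = (3066/17 + 23/20134) - 12775 = 61731235/342278 - 12775 = -4310870215/342278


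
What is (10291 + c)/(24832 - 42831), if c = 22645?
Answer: -32936/17999 ≈ -1.8299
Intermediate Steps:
(10291 + c)/(24832 - 42831) = (10291 + 22645)/(24832 - 42831) = 32936/(-17999) = 32936*(-1/17999) = -32936/17999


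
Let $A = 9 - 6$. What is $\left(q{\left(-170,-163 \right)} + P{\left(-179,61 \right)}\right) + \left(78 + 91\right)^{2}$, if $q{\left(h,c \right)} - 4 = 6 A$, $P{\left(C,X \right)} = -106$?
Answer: $28477$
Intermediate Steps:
$A = 3$
$q{\left(h,c \right)} = 22$ ($q{\left(h,c \right)} = 4 + 6 \cdot 3 = 4 + 18 = 22$)
$\left(q{\left(-170,-163 \right)} + P{\left(-179,61 \right)}\right) + \left(78 + 91\right)^{2} = \left(22 - 106\right) + \left(78 + 91\right)^{2} = -84 + 169^{2} = -84 + 28561 = 28477$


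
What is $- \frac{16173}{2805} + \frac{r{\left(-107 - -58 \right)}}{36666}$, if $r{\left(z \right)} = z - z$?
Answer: $- \frac{5391}{935} \approx -5.7658$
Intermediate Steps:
$r{\left(z \right)} = 0$
$- \frac{16173}{2805} + \frac{r{\left(-107 - -58 \right)}}{36666} = - \frac{16173}{2805} + \frac{0}{36666} = \left(-16173\right) \frac{1}{2805} + 0 \cdot \frac{1}{36666} = - \frac{5391}{935} + 0 = - \frac{5391}{935}$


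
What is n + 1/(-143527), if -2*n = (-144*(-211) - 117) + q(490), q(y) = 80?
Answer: -4355613871/287054 ≈ -15174.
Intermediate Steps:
n = -30347/2 (n = -((-144*(-211) - 117) + 80)/2 = -((30384 - 117) + 80)/2 = -(30267 + 80)/2 = -½*30347 = -30347/2 ≈ -15174.)
n + 1/(-143527) = -30347/2 + 1/(-143527) = -30347/2 - 1/143527 = -4355613871/287054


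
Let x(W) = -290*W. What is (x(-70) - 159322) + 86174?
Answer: -52848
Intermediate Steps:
(x(-70) - 159322) + 86174 = (-290*(-70) - 159322) + 86174 = (20300 - 159322) + 86174 = -139022 + 86174 = -52848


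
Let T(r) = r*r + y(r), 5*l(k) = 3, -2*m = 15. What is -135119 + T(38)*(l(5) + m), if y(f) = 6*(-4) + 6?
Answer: -724792/5 ≈ -1.4496e+5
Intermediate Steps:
m = -15/2 (m = -½*15 = -15/2 ≈ -7.5000)
l(k) = ⅗ (l(k) = (⅕)*3 = ⅗)
y(f) = -18 (y(f) = -24 + 6 = -18)
T(r) = -18 + r² (T(r) = r*r - 18 = r² - 18 = -18 + r²)
-135119 + T(38)*(l(5) + m) = -135119 + (-18 + 38²)*(⅗ - 15/2) = -135119 + (-18 + 1444)*(-69/10) = -135119 + 1426*(-69/10) = -135119 - 49197/5 = -724792/5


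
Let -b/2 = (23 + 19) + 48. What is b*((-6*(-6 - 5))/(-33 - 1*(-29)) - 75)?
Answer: 16470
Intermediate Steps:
b = -180 (b = -2*((23 + 19) + 48) = -2*(42 + 48) = -2*90 = -180)
b*((-6*(-6 - 5))/(-33 - 1*(-29)) - 75) = -180*((-6*(-6 - 5))/(-33 - 1*(-29)) - 75) = -180*((-6*(-11))/(-33 + 29) - 75) = -180*(66/(-4) - 75) = -180*(66*(-1/4) - 75) = -180*(-33/2 - 75) = -180*(-183/2) = 16470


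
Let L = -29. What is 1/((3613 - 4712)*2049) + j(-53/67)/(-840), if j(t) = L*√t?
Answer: -1/2251851 + 29*I*√3551/56280 ≈ -4.4408e-7 + 0.030706*I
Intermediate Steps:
j(t) = -29*√t
1/((3613 - 4712)*2049) + j(-53/67)/(-840) = 1/((3613 - 4712)*2049) - 29*I*√3551/67/(-840) = (1/2049)/(-1099) - 29*I*√3551/67*(-1/840) = -1/1099*1/2049 - 29*I*√3551/67*(-1/840) = -1/2251851 - 29*I*√3551/67*(-1/840) = -1/2251851 + 29*I*√3551/56280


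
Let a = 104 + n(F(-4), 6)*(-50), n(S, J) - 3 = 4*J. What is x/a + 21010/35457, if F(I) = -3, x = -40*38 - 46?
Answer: 40852061/22089711 ≈ 1.8494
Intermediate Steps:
x = -1566 (x = -1520 - 46 = -1566)
n(S, J) = 3 + 4*J
a = -1246 (a = 104 + (3 + 4*6)*(-50) = 104 + (3 + 24)*(-50) = 104 + 27*(-50) = 104 - 1350 = -1246)
x/a + 21010/35457 = -1566/(-1246) + 21010/35457 = -1566*(-1/1246) + 21010*(1/35457) = 783/623 + 21010/35457 = 40852061/22089711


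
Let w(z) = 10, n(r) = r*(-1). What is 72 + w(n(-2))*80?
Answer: 872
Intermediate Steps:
n(r) = -r
72 + w(n(-2))*80 = 72 + 10*80 = 72 + 800 = 872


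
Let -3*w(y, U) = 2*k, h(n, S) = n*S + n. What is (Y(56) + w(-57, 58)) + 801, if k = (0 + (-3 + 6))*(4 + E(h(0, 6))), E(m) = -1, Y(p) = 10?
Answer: 805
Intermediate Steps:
h(n, S) = n + S*n (h(n, S) = S*n + n = n + S*n)
k = 9 (k = (0 + (-3 + 6))*(4 - 1) = (0 + 3)*3 = 3*3 = 9)
w(y, U) = -6 (w(y, U) = -2*9/3 = -1/3*18 = -6)
(Y(56) + w(-57, 58)) + 801 = (10 - 6) + 801 = 4 + 801 = 805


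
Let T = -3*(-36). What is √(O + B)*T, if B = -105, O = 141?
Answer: 648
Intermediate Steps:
T = 108
√(O + B)*T = √(141 - 105)*108 = √36*108 = 6*108 = 648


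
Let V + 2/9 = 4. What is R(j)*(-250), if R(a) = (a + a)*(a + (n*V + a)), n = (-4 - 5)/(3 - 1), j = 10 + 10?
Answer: -230000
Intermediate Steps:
V = 34/9 (V = -2/9 + 4 = 34/9 ≈ 3.7778)
j = 20
n = -9/2 ≈ -4.5000
R(a) = 2*a*(-17 + 2*a) (R(a) = (a + a)*(a + (-9/2*34/9 + a)) = (2*a)*(a + (-17 + a)) = (2*a)*(-17 + 2*a) = 2*a*(-17 + 2*a))
R(j)*(-250) = (2*20*(-17 + 2*20))*(-250) = (2*20*(-17 + 40))*(-250) = (2*20*23)*(-250) = 920*(-250) = -230000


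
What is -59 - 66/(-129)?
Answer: -2515/43 ≈ -58.488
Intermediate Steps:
-59 - 66/(-129) = -59 - 66*(-1)/129 = -59 - 33*(-2/129) = -59 + 22/43 = -2515/43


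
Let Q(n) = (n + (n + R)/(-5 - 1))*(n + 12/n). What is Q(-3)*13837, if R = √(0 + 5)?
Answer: 484295/2 + 96859*√5/6 ≈ 2.7824e+5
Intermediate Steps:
R = √5 ≈ 2.2361
Q(n) = (n + 12/n)*(-√5/6 + 5*n/6) (Q(n) = (n + (n + √5)/(-5 - 1))*(n + 12/n) = (n + (n + √5)/(-6))*(n + 12/n) = (n + (n + √5)*(-⅙))*(n + 12/n) = (n + (-n/6 - √5/6))*(n + 12/n) = (-√5/6 + 5*n/6)*(n + 12/n) = (n + 12/n)*(-√5/6 + 5*n/6))
Q(-3)*13837 = ((⅙)*(-12*√5 - 3*(60 + 5*(-3)² - 1*(-3)*√5))/(-3))*13837 = ((⅙)*(-⅓)*(-12*√5 - 3*(60 + 5*9 + 3*√5)))*13837 = ((⅙)*(-⅓)*(-12*√5 - 3*(60 + 45 + 3*√5)))*13837 = ((⅙)*(-⅓)*(-12*√5 - 3*(105 + 3*√5)))*13837 = ((⅙)*(-⅓)*(-12*√5 + (-315 - 9*√5)))*13837 = ((⅙)*(-⅓)*(-315 - 21*√5))*13837 = (35/2 + 7*√5/6)*13837 = 484295/2 + 96859*√5/6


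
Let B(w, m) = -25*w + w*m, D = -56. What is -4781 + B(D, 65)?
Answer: -7021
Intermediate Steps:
B(w, m) = -25*w + m*w
-4781 + B(D, 65) = -4781 - 56*(-25 + 65) = -4781 - 56*40 = -4781 - 2240 = -7021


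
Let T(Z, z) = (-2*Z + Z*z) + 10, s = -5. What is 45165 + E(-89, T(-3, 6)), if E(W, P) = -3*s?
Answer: 45180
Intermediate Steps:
T(Z, z) = 10 - 2*Z + Z*z
E(W, P) = 15 (E(W, P) = -3*(-5) = 15)
45165 + E(-89, T(-3, 6)) = 45165 + 15 = 45180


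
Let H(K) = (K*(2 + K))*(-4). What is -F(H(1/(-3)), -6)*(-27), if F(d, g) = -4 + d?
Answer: -48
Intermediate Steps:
H(K) = -4*K*(2 + K)
-F(H(1/(-3)), -6)*(-27) = -(-4 - 4*(2 + 1/(-3))/(-3))*(-27) = -(-4 - 4*(-1/3)*(2 - 1/3))*(-27) = -(-4 - 4*(-1/3)*5/3)*(-27) = -(-4 + 20/9)*(-27) = -1*(-16/9)*(-27) = (16/9)*(-27) = -48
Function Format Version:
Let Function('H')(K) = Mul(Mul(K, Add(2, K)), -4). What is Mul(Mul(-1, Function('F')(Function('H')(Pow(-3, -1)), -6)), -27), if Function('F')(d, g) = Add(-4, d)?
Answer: -48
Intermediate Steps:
Function('H')(K) = Mul(-4, K, Add(2, K))
Mul(Mul(-1, Function('F')(Function('H')(Pow(-3, -1)), -6)), -27) = Mul(Mul(-1, Add(-4, Mul(-4, Pow(-3, -1), Add(2, Pow(-3, -1))))), -27) = Mul(Mul(-1, Add(-4, Mul(-4, Rational(-1, 3), Add(2, Rational(-1, 3))))), -27) = Mul(Mul(-1, Add(-4, Mul(-4, Rational(-1, 3), Rational(5, 3)))), -27) = Mul(Mul(-1, Add(-4, Rational(20, 9))), -27) = Mul(Mul(-1, Rational(-16, 9)), -27) = Mul(Rational(16, 9), -27) = -48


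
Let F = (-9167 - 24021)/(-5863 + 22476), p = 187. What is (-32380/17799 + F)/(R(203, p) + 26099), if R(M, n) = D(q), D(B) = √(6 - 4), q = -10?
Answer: -29456431525048/201414810288693813 + 1128642152*√2/201414810288693813 ≈ -0.00014624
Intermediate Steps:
D(B) = √2
F = -33188/16613 ≈ -1.9977
R(M, n) = √2
(-32380/17799 + F)/(R(203, p) + 26099) = (-32380/17799 - 33188/16613)/(√2 + 26099) = (-32380*1/17799 - 33188/16613)/(26099 + √2) = (-32380/17799 - 33188/16613)/(26099 + √2) = -1128642152/(295694787*(26099 + √2))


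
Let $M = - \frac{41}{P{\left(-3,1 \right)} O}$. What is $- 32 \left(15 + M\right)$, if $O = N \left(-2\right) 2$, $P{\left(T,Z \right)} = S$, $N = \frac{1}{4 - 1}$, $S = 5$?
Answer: $- \frac{3384}{5} \approx -676.8$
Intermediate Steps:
$N = \frac{1}{3} \approx 0.33333$
$P{\left(T,Z \right)} = 5$
$O = - \frac{4}{3}$ ($O = \frac{1}{3} \left(-2\right) 2 = \left(- \frac{2}{3}\right) 2 = - \frac{4}{3} \approx -1.3333$)
$M = \frac{123}{20}$ ($M = - \frac{41}{5 \left(- \frac{4}{3}\right)} = - \frac{41}{- \frac{20}{3}} = \left(-41\right) \left(- \frac{3}{20}\right) = \frac{123}{20} \approx 6.15$)
$- 32 \left(15 + M\right) = - 32 \left(15 + \frac{123}{20}\right) = \left(-32\right) \frac{423}{20} = - \frac{3384}{5}$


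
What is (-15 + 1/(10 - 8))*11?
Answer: -319/2 ≈ -159.50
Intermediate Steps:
(-15 + 1/(10 - 8))*11 = (-15 + 1/2)*11 = -29/2*11 = -319/2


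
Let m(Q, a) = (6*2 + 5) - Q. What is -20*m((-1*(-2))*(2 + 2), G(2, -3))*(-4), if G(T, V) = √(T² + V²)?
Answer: 720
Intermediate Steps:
m(Q, a) = 17 - Q (m(Q, a) = (12 + 5) - Q = 17 - Q)
-20*m((-1*(-2))*(2 + 2), G(2, -3))*(-4) = -20*(17 - (-1*(-2))*(2 + 2))*(-4) = -20*(17 - 2*4)*(-4) = -20*(17 - 1*8)*(-4) = -20*(17 - 8)*(-4) = -20*9*(-4) = -180*(-4) = 720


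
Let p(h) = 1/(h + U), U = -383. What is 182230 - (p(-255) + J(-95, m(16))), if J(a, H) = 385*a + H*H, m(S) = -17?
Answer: 139413209/638 ≈ 2.1852e+5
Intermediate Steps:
p(h) = 1/(-383 + h) (p(h) = 1/(h - 383) = 1/(-383 + h))
J(a, H) = H² + 385*a (J(a, H) = 385*a + H² = H² + 385*a)
182230 - (p(-255) + J(-95, m(16))) = 182230 - (1/(-383 - 255) + ((-17)² + 385*(-95))) = 182230 - (1/(-638) + (289 - 36575)) = 182230 - (-1/638 - 36286) = 182230 - 1*(-23150469/638) = 182230 + 23150469/638 = 139413209/638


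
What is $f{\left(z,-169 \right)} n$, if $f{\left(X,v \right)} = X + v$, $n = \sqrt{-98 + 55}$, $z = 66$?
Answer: $- 103 i \sqrt{43} \approx - 675.42 i$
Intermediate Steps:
$n = i \sqrt{43}$ ($n = \sqrt{-43} = i \sqrt{43} \approx 6.5574 i$)
$f{\left(z,-169 \right)} n = \left(66 - 169\right) i \sqrt{43} = - 103 i \sqrt{43}$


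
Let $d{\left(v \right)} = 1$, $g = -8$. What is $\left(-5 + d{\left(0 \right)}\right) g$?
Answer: $32$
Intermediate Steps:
$\left(-5 + d{\left(0 \right)}\right) g = \left(-5 + 1\right) \left(-8\right) = \left(-4\right) \left(-8\right) = 32$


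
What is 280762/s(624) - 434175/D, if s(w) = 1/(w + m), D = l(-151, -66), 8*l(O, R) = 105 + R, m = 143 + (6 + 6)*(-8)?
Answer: 2447929126/13 ≈ 1.8830e+8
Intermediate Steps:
m = 47 (m = 143 + 12*(-8) = 143 - 96 = 47)
l(O, R) = 105/8 + R/8 (l(O, R) = (105 + R)/8 = 105/8 + R/8)
D = 39/8 (D = 105/8 + (⅛)*(-66) = 105/8 - 33/4 = 39/8 ≈ 4.8750)
s(w) = 1/(47 + w) (s(w) = 1/(w + 47) = 1/(47 + w))
280762/s(624) - 434175/D = 280762/(1/(47 + 624)) - 434175/39/8 = 280762/(1/671) - 434175*8/39 = 280762/(1/671) - 1157800/13 = 280762*671 - 1157800/13 = 188391302 - 1157800/13 = 2447929126/13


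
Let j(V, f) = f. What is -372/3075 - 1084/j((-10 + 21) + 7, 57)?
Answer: -1118168/58425 ≈ -19.139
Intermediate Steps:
-372/3075 - 1084/j((-10 + 21) + 7, 57) = -372/3075 - 1084/57 = -372*1/3075 - 1084*1/57 = -124/1025 - 1084/57 = -1118168/58425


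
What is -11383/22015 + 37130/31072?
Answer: 231862187/342025040 ≈ 0.67791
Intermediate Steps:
-11383/22015 + 37130/31072 = -11383*1/22015 + 37130*(1/31072) = -11383/22015 + 18565/15536 = 231862187/342025040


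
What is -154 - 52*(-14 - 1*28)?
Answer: 2030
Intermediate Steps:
-154 - 52*(-14 - 1*28) = -154 - 52*(-14 - 28) = -154 - 52*(-42) = -154 + 2184 = 2030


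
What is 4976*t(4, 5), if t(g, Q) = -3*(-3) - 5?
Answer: 19904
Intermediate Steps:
t(g, Q) = 4 (t(g, Q) = 9 - 5 = 4)
4976*t(4, 5) = 4976*4 = 19904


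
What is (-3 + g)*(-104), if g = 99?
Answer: -9984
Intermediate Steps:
(-3 + g)*(-104) = (-3 + 99)*(-104) = 96*(-104) = -9984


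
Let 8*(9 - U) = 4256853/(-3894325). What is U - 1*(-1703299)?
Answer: 53065883673653/31154600 ≈ 1.7033e+6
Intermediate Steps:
U = 284648253/31154600 (U = 9 - 4256853/(8*(-3894325)) = 9 - 4256853*(-1)/(8*3894325) = 9 - ⅛*(-4256853/3894325) = 9 + 4256853/31154600 = 284648253/31154600 ≈ 9.1366)
U - 1*(-1703299) = 284648253/31154600 - 1*(-1703299) = 284648253/31154600 + 1703299 = 53065883673653/31154600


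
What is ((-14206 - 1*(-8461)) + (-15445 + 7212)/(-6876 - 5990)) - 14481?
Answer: -260219483/12866 ≈ -20225.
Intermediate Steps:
((-14206 - 1*(-8461)) + (-15445 + 7212)/(-6876 - 5990)) - 14481 = ((-14206 + 8461) - 8233/(-12866)) - 14481 = (-5745 - 8233*(-1/12866)) - 14481 = (-5745 + 8233/12866) - 14481 = -73906937/12866 - 14481 = -260219483/12866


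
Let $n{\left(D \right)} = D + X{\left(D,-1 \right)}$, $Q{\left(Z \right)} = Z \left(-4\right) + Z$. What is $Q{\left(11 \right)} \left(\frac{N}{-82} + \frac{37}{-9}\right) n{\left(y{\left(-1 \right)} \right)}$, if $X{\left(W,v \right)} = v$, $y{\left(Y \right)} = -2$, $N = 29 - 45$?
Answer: $- \frac{15895}{41} \approx -387.68$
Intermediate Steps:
$N = -16$ ($N = 29 - 45 = -16$)
$Q{\left(Z \right)} = - 3 Z$ ($Q{\left(Z \right)} = - 4 Z + Z = - 3 Z$)
$n{\left(D \right)} = -1 + D$ ($n{\left(D \right)} = D - 1 = -1 + D$)
$Q{\left(11 \right)} \left(\frac{N}{-82} + \frac{37}{-9}\right) n{\left(y{\left(-1 \right)} \right)} = \left(-3\right) 11 \left(- \frac{16}{-82} + \frac{37}{-9}\right) \left(-1 - 2\right) = - 33 \left(\left(-16\right) \left(- \frac{1}{82}\right) + 37 \left(- \frac{1}{9}\right)\right) \left(-3\right) = - 33 \left(\frac{8}{41} - \frac{37}{9}\right) \left(-3\right) = \left(-33\right) \left(- \frac{1445}{369}\right) \left(-3\right) = \frac{15895}{123} \left(-3\right) = - \frac{15895}{41}$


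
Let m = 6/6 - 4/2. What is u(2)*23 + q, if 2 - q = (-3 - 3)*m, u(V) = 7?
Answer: 157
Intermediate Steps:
m = -1 (m = 6*(1/6) - 4*1/2 = 1 - 2 = -1)
q = -4 (q = 2 - (-3 - 3)*(-1) = 2 - (-6)*(-1) = 2 - 1*6 = 2 - 6 = -4)
u(2)*23 + q = 7*23 - 4 = 161 - 4 = 157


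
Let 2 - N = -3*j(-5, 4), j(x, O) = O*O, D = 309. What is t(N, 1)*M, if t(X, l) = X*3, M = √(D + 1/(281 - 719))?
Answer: 25*√59279358/73 ≈ 2636.8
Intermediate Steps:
j(x, O) = O²
M = √59279358/438 (M = √(309 + 1/(281 - 719)) = √(309 + 1/(-438)) = √(309 - 1/438) = √(135341/438) = √59279358/438 ≈ 17.578)
N = 50 (N = 2 - (-3)*4² = 2 - (-3)*16 = 2 - 1*(-48) = 2 + 48 = 50)
t(X, l) = 3*X
t(N, 1)*M = (3*50)*(√59279358/438) = 150*(√59279358/438) = 25*√59279358/73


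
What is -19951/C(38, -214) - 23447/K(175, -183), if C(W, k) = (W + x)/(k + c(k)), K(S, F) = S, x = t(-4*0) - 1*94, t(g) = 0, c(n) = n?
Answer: -53415819/350 ≈ -1.5262e+5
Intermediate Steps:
x = -94 (x = 0 - 1*94 = 0 - 94 = -94)
C(W, k) = (-94 + W)/(2*k) (C(W, k) = (W - 94)/(k + k) = (-94 + W)/((2*k)) = (-94 + W)*(1/(2*k)) = (-94 + W)/(2*k))
-19951/C(38, -214) - 23447/K(175, -183) = -19951*(-428/(-94 + 38)) - 23447/175 = -19951/((½)*(-1/214)*(-56)) - 23447*1/175 = -19951/14/107 - 23447/175 = -19951*107/14 - 23447/175 = -2134757/14 - 23447/175 = -53415819/350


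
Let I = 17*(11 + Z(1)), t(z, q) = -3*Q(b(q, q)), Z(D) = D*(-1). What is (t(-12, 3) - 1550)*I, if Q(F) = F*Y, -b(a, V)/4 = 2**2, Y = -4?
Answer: -296140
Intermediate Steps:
b(a, V) = -16 (b(a, V) = -4*2**2 = -4*4 = -16)
Q(F) = -4*F (Q(F) = F*(-4) = -4*F)
Z(D) = -D
t(z, q) = -192 (t(z, q) = -(-12)*(-16) = -3*64 = -192)
I = 170 (I = 17*(11 - 1*1) = 17*(11 - 1) = 17*10 = 170)
(t(-12, 3) - 1550)*I = (-192 - 1550)*170 = -1742*170 = -296140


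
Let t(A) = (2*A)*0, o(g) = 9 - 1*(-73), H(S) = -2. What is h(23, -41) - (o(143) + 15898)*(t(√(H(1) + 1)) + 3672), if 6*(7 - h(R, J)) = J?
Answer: -352071277/6 ≈ -5.8679e+7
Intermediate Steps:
o(g) = 82 (o(g) = 9 + 73 = 82)
h(R, J) = 7 - J/6
t(A) = 0
h(23, -41) - (o(143) + 15898)*(t(√(H(1) + 1)) + 3672) = (7 - ⅙*(-41)) - (82 + 15898)*(0 + 3672) = (7 + 41/6) - 15980*3672 = 83/6 - 1*58678560 = 83/6 - 58678560 = -352071277/6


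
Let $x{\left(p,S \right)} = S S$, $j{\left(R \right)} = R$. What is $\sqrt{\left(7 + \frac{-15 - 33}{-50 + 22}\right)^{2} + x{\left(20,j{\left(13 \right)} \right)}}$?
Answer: $\frac{\sqrt{12002}}{7} \approx 15.651$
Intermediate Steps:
$x{\left(p,S \right)} = S^{2}$
$\sqrt{\left(7 + \frac{-15 - 33}{-50 + 22}\right)^{2} + x{\left(20,j{\left(13 \right)} \right)}} = \sqrt{\left(7 + \frac{-15 - 33}{-50 + 22}\right)^{2} + 13^{2}} = \sqrt{\left(7 - \frac{48}{-28}\right)^{2} + 169} = \sqrt{\left(7 - - \frac{12}{7}\right)^{2} + 169} = \sqrt{\left(7 + \frac{12}{7}\right)^{2} + 169} = \sqrt{\left(\frac{61}{7}\right)^{2} + 169} = \sqrt{\frac{3721}{49} + 169} = \sqrt{\frac{12002}{49}} = \frac{\sqrt{12002}}{7}$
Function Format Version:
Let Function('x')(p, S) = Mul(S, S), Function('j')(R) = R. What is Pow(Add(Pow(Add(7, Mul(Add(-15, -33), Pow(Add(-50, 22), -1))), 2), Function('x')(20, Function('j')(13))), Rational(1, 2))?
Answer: Mul(Rational(1, 7), Pow(12002, Rational(1, 2))) ≈ 15.651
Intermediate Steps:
Function('x')(p, S) = Pow(S, 2)
Pow(Add(Pow(Add(7, Mul(Add(-15, -33), Pow(Add(-50, 22), -1))), 2), Function('x')(20, Function('j')(13))), Rational(1, 2)) = Pow(Add(Pow(Add(7, Mul(Add(-15, -33), Pow(Add(-50, 22), -1))), 2), Pow(13, 2)), Rational(1, 2)) = Pow(Add(Pow(Add(7, Mul(-48, Pow(-28, -1))), 2), 169), Rational(1, 2)) = Pow(Add(Pow(Add(7, Mul(-48, Rational(-1, 28))), 2), 169), Rational(1, 2)) = Pow(Add(Pow(Add(7, Rational(12, 7)), 2), 169), Rational(1, 2)) = Pow(Add(Pow(Rational(61, 7), 2), 169), Rational(1, 2)) = Pow(Add(Rational(3721, 49), 169), Rational(1, 2)) = Pow(Rational(12002, 49), Rational(1, 2)) = Mul(Rational(1, 7), Pow(12002, Rational(1, 2)))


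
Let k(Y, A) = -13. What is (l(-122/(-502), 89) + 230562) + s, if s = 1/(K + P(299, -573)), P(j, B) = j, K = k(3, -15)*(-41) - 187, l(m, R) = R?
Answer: 148769896/645 ≈ 2.3065e+5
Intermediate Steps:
K = 346 (K = -13*(-41) - 187 = 533 - 187 = 346)
s = 1/645 (s = 1/(346 + 299) = 1/645 ≈ 0.0015504)
(l(-122/(-502), 89) + 230562) + s = (89 + 230562) + 1/645 = 230651 + 1/645 = 148769896/645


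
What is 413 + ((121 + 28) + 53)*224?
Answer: 45661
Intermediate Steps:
413 + ((121 + 28) + 53)*224 = 413 + (149 + 53)*224 = 413 + 202*224 = 413 + 45248 = 45661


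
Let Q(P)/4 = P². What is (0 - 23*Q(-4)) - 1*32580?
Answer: -34052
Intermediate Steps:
Q(P) = 4*P²
(0 - 23*Q(-4)) - 1*32580 = (0 - 92*(-4)²) - 1*32580 = (0 - 92*16) - 32580 = (0 - 23*64) - 32580 = (0 - 1472) - 32580 = -1472 - 32580 = -34052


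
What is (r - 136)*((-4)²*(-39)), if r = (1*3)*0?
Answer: 84864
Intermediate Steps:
r = 0 (r = 3*0 = 0)
(r - 136)*((-4)²*(-39)) = (0 - 136)*((-4)²*(-39)) = -2176*(-39) = -136*(-624) = 84864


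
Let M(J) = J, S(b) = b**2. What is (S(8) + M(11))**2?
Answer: 5625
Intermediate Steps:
(S(8) + M(11))**2 = (8**2 + 11)**2 = (64 + 11)**2 = 75**2 = 5625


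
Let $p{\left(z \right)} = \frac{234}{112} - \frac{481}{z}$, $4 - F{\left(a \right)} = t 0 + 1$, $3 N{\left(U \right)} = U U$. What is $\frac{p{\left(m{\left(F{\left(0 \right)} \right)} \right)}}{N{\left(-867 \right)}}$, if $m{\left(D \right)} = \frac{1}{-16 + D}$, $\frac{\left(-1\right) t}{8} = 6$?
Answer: $\frac{20605}{825384} \approx 0.024964$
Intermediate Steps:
$t = -48$ ($t = \left(-8\right) 6 = -48$)
$N{\left(U \right)} = \frac{U^{2}}{3}$ ($N{\left(U \right)} = \frac{U U}{3} = \frac{U^{2}}{3}$)
$F{\left(a \right)} = 3$ ($F{\left(a \right)} = 4 - \left(\left(-48\right) 0 + 1\right) = 4 - \left(0 + 1\right) = 4 - 1 = 3$)
$p{\left(z \right)} = \frac{117}{56} - \frac{481}{z}$ ($p{\left(z \right)} = 234 \cdot \frac{1}{112} - \frac{481}{z} = \frac{117}{56} - \frac{481}{z}$)
$\frac{p{\left(m{\left(F{\left(0 \right)} \right)} \right)}}{N{\left(-867 \right)}} = \frac{\frac{117}{56} - \frac{481}{\frac{1}{-16 + 3}}}{\frac{1}{3} \left(-867\right)^{2}} = \frac{\frac{117}{56} - \frac{481}{\frac{1}{-13}}}{\frac{1}{3} \cdot 751689} = \frac{\frac{117}{56} - \frac{481}{- \frac{1}{13}}}{250563} = \left(\frac{117}{56} - -6253\right) \frac{1}{250563} = \left(\frac{117}{56} + 6253\right) \frac{1}{250563} = \frac{350285}{56} \cdot \frac{1}{250563} = \frac{20605}{825384}$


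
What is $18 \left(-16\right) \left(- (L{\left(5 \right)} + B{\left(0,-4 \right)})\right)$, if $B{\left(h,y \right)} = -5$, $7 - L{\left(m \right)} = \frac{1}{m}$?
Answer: $\frac{2592}{5} \approx 518.4$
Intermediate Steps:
$L{\left(m \right)} = 7 - \frac{1}{m}$
$18 \left(-16\right) \left(- (L{\left(5 \right)} + B{\left(0,-4 \right)})\right) = 18 \left(-16\right) \left(- (\left(7 - \frac{1}{5}\right) - 5)\right) = - 288 \left(- (\left(7 - \frac{1}{5}\right) - 5)\right) = - 288 \left(- (\frac{34}{5} - 5)\right) = - 288 \left(\left(-1\right) \frac{9}{5}\right) = \left(-288\right) \left(- \frac{9}{5}\right) = \frac{2592}{5}$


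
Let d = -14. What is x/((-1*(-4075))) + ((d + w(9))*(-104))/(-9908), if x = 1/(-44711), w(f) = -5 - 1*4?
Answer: -108954002827/451302774025 ≈ -0.24142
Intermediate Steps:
w(f) = -9 (w(f) = -5 - 4 = -9)
x = -1/44711 ≈ -2.2366e-5
x/((-1*(-4075))) + ((d + w(9))*(-104))/(-9908) = -1/(44711*((-1*(-4075)))) + ((-14 - 9)*(-104))/(-9908) = -1/44711/4075 - 23*(-104)*(-1/9908) = -1/44711*1/4075 + 2392*(-1/9908) = -1/182197325 - 598/2477 = -108954002827/451302774025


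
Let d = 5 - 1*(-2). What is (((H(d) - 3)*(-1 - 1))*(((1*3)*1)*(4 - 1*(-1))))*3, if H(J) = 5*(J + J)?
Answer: -6030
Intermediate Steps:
d = 7 (d = 5 + 2 = 7)
H(J) = 10*J (H(J) = 5*(2*J) = 10*J)
(((H(d) - 3)*(-1 - 1))*(((1*3)*1)*(4 - 1*(-1))))*3 = (((10*7 - 3)*(-1 - 1))*(((1*3)*1)*(4 - 1*(-1))))*3 = (((70 - 3)*(-2))*((3*1)*(4 + 1)))*3 = ((67*(-2))*(3*5))*3 = -134*15*3 = -2010*3 = -6030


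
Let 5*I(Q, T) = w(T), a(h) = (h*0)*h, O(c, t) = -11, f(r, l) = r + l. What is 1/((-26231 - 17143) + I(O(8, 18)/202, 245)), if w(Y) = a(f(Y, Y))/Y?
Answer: -1/43374 ≈ -2.3055e-5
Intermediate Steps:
f(r, l) = l + r
a(h) = 0 (a(h) = 0*h = 0)
w(Y) = 0 (w(Y) = 0/Y = 0)
I(Q, T) = 0 (I(Q, T) = (⅕)*0 = 0)
1/((-26231 - 17143) + I(O(8, 18)/202, 245)) = 1/((-26231 - 17143) + 0) = 1/(-43374 + 0) = 1/(-43374) = -1/43374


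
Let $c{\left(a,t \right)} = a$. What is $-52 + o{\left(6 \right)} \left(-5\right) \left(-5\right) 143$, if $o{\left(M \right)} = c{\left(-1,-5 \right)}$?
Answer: $-3627$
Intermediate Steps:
$o{\left(M \right)} = -1$
$-52 + o{\left(6 \right)} \left(-5\right) \left(-5\right) 143 = -52 + \left(-1\right) \left(-5\right) \left(-5\right) 143 = -52 + 5 \left(-5\right) 143 = -52 - 3575 = -3627$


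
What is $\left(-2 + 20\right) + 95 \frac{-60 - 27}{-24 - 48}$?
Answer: $\frac{3187}{24} \approx 132.79$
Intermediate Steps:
$\left(-2 + 20\right) + 95 \frac{-60 - 27}{-24 - 48} = 18 + 95 \left(- \frac{87}{-72}\right) = 18 + 95 \left(\left(-87\right) \left(- \frac{1}{72}\right)\right) = 18 + 95 \cdot \frac{29}{24} = 18 + \frac{2755}{24} = \frac{3187}{24}$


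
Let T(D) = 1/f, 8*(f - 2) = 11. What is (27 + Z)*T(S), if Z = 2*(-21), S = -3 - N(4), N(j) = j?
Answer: -40/9 ≈ -4.4444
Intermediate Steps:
S = -7 (S = -3 - 1*4 = -3 - 4 = -7)
f = 27/8 (f = 2 + (⅛)*11 = 2 + 11/8 = 27/8 ≈ 3.3750)
Z = -42
T(D) = 8/27 (T(D) = 1/(27/8) = 8/27)
(27 + Z)*T(S) = (27 - 42)*(8/27) = -15*8/27 = -40/9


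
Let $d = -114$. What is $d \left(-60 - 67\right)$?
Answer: $14478$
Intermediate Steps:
$d \left(-60 - 67\right) = - 114 \left(-60 - 67\right) = \left(-114\right) \left(-127\right) = 14478$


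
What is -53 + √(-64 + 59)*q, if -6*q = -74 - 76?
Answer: -53 + 25*I*√5 ≈ -53.0 + 55.902*I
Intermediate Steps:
q = 25 (q = -(-74 - 76)/6 = -⅙*(-150) = 25)
-53 + √(-64 + 59)*q = -53 + √(-64 + 59)*25 = -53 + √(-5)*25 = -53 + (I*√5)*25 = -53 + 25*I*√5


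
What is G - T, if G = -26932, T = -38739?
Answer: 11807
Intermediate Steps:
G - T = -26932 - 1*(-38739) = -26932 + 38739 = 11807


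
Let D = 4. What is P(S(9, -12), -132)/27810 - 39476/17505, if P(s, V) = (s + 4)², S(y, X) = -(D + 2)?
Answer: -12197306/5409045 ≈ -2.2550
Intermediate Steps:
S(y, X) = -6 (S(y, X) = -(4 + 2) = -1*6 = -6)
P(s, V) = (4 + s)²
P(S(9, -12), -132)/27810 - 39476/17505 = (4 - 6)²/27810 - 39476/17505 = (-2)²*(1/27810) - 39476*1/17505 = 4*(1/27810) - 39476/17505 = 2/13905 - 39476/17505 = -12197306/5409045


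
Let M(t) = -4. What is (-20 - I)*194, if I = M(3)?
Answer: -3104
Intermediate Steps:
I = -4
(-20 - I)*194 = (-20 - 1*(-4))*194 = (-20 + 4)*194 = -16*194 = -3104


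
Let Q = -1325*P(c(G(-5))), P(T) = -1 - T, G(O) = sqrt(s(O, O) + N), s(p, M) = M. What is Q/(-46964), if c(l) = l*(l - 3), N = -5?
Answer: 11925/46964 + 3975*I*sqrt(10)/46964 ≈ 0.25392 + 0.26765*I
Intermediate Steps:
G(O) = sqrt(-5 + O) (G(O) = sqrt(O - 5) = sqrt(-5 + O))
c(l) = l*(-3 + l)
Q = 1325 + 1325*I*sqrt(10)*(-3 + I*sqrt(10)) (Q = -1325*(-1 - sqrt(-5 - 5)*(-3 + sqrt(-5 - 5))) = -1325*(-1 - sqrt(-10)*(-3 + sqrt(-10))) = -1325*(-1 - I*sqrt(10)*(-3 + I*sqrt(10))) = 1325 + 1325*I*sqrt(10)*(-3 + I*sqrt(10)) ≈ -11925.0 - 12570.0*I)
Q/(-46964) = (-11925 - 3975*I*sqrt(10))/(-46964) = (-11925 - 3975*I*sqrt(10))*(-1/46964) = 11925/46964 + 3975*I*sqrt(10)/46964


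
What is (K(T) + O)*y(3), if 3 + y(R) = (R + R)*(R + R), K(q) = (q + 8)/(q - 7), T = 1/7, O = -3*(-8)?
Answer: 12045/16 ≈ 752.81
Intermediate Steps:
O = 24
T = ⅐ ≈ 0.14286
K(q) = (8 + q)/(-7 + q)
y(R) = -3 + 4*R² (y(R) = -3 + (R + R)*(R + R) = -3 + (2*R)*(2*R) = -3 + 4*R²)
(K(T) + O)*y(3) = ((8 + ⅐)/(-7 + ⅐) + 24)*(-3 + 4*3²) = ((57/7)/(-48/7) + 24)*(-3 + 4*9) = (-7/48*57/7 + 24)*(-3 + 36) = (-19/16 + 24)*33 = (365/16)*33 = 12045/16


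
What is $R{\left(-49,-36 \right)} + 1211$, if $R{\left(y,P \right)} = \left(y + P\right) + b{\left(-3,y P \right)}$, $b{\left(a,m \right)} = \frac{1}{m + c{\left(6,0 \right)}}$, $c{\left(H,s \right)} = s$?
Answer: $\frac{1986265}{1764} \approx 1126.0$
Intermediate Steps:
$b{\left(a,m \right)} = \frac{1}{m}$ ($b{\left(a,m \right)} = \frac{1}{m + 0} = \frac{1}{m}$)
$R{\left(y,P \right)} = P + y + \frac{1}{P y}$ ($R{\left(y,P \right)} = \left(y + P\right) + \frac{1}{y P} = \left(P + y\right) + \frac{1}{P y} = P + y + \frac{1}{P y}$)
$R{\left(-49,-36 \right)} + 1211 = \left(-36 - 49 + \frac{1}{\left(-36\right) \left(-49\right)}\right) + 1211 = \left(-36 - 49 - - \frac{1}{1764}\right) + 1211 = \left(-36 - 49 + \frac{1}{1764}\right) + 1211 = - \frac{149939}{1764} + 1211 = \frac{1986265}{1764}$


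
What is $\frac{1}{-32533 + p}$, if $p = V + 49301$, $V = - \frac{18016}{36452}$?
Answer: $\frac{9113}{152802280} \approx 5.9639 \cdot 10^{-5}$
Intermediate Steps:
$V = - \frac{4504}{9113}$ ($V = \left(-18016\right) \frac{1}{36452} = - \frac{4504}{9113} \approx -0.49424$)
$p = \frac{449275509}{9113}$ ($p = - \frac{4504}{9113} + 49301 = \frac{449275509}{9113} \approx 49301.0$)
$\frac{1}{-32533 + p} = \frac{1}{-32533 + \frac{449275509}{9113}} = \frac{1}{\frac{152802280}{9113}} = \frac{9113}{152802280}$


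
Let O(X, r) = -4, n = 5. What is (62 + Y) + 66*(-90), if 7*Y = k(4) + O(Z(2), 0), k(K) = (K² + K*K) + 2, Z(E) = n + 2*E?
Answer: -41116/7 ≈ -5873.7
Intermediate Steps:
Z(E) = 5 + 2*E
k(K) = 2 + 2*K² (k(K) = (K² + K²) + 2 = 2*K² + 2 = 2 + 2*K²)
Y = 30/7 (Y = ((2 + 2*4²) - 4)/7 = ((2 + 2*16) - 4)/7 = ((2 + 32) - 4)/7 = (34 - 4)/7 = (⅐)*30 = 30/7 ≈ 4.2857)
(62 + Y) + 66*(-90) = (62 + 30/7) + 66*(-90) = 464/7 - 5940 = -41116/7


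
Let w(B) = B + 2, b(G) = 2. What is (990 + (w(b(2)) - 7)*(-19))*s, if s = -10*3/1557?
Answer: -3490/173 ≈ -20.173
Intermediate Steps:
w(B) = 2 + B
s = -10/519 (s = -30*1/1557 = -10/519 ≈ -0.019268)
(990 + (w(b(2)) - 7)*(-19))*s = (990 + ((2 + 2) - 7)*(-19))*(-10/519) = (990 + (4 - 7)*(-19))*(-10/519) = (990 - 3*(-19))*(-10/519) = (990 + 57)*(-10/519) = 1047*(-10/519) = -3490/173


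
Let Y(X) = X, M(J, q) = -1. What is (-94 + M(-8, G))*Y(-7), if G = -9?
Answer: 665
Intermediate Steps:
(-94 + M(-8, G))*Y(-7) = (-94 - 1)*(-7) = -95*(-7) = 665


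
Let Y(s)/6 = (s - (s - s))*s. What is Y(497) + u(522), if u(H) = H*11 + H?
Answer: 1488318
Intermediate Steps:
u(H) = 12*H (u(H) = 11*H + H = 12*H)
Y(s) = 6*s**2 (Y(s) = 6*((s - (s - s))*s) = 6*((s - 1*0)*s) = 6*((s + 0)*s) = 6*(s*s) = 6*s**2)
Y(497) + u(522) = 6*497**2 + 12*522 = 6*247009 + 6264 = 1482054 + 6264 = 1488318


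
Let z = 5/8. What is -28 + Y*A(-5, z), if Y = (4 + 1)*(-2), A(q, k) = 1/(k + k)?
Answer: -36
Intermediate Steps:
z = 5/8 (z = 5*(1/8) = 5/8 ≈ 0.62500)
A(q, k) = 1/(2*k)
Y = -10 (Y = 5*(-2) = -10)
-28 + Y*A(-5, z) = -28 - 5/5/8 = -28 - 5*8/5 = -28 - 10*4/5 = -28 - 8 = -36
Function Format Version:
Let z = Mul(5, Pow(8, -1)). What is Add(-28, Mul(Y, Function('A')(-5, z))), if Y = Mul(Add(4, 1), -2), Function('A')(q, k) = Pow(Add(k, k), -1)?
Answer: -36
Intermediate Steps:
z = Rational(5, 8) (z = Mul(5, Rational(1, 8)) = Rational(5, 8) ≈ 0.62500)
Function('A')(q, k) = Mul(Rational(1, 2), Pow(k, -1)) (Function('A')(q, k) = Pow(Mul(2, k), -1) = Mul(Rational(1, 2), Pow(k, -1)))
Y = -10 (Y = Mul(5, -2) = -10)
Add(-28, Mul(Y, Function('A')(-5, z))) = Add(-28, Mul(-10, Mul(Rational(1, 2), Pow(Rational(5, 8), -1)))) = Add(-28, Mul(-10, Mul(Rational(1, 2), Rational(8, 5)))) = Add(-28, Mul(-10, Rational(4, 5))) = Add(-28, -8) = -36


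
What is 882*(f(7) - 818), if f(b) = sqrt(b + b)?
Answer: -721476 + 882*sqrt(14) ≈ -7.1818e+5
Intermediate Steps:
f(b) = sqrt(2)*sqrt(b) (f(b) = sqrt(2*b) = sqrt(2)*sqrt(b))
882*(f(7) - 818) = 882*(sqrt(2)*sqrt(7) - 818) = 882*(sqrt(14) - 818) = 882*(-818 + sqrt(14)) = -721476 + 882*sqrt(14)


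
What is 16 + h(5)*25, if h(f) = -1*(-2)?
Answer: 66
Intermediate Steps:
h(f) = 2
16 + h(5)*25 = 16 + 2*25 = 16 + 50 = 66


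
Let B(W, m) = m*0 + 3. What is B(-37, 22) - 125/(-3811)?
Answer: 11558/3811 ≈ 3.0328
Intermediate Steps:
B(W, m) = 3 (B(W, m) = 0 + 3 = 3)
B(-37, 22) - 125/(-3811) = 3 - 125/(-3811) = 3 - 125*(-1/3811) = 3 + 125/3811 = 11558/3811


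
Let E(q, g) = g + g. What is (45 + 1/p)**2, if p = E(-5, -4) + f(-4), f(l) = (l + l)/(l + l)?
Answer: 98596/49 ≈ 2012.2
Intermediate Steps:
f(l) = 1 (f(l) = (2*l)/((2*l)) = (2*l)*(1/(2*l)) = 1)
E(q, g) = 2*g
p = -7 (p = 2*(-4) + 1 = -8 + 1 = -7)
(45 + 1/p)**2 = (45 + 1/(-7))**2 = (45 - 1/7)**2 = (314/7)**2 = 98596/49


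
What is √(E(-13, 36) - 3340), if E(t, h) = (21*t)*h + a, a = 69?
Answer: I*√13099 ≈ 114.45*I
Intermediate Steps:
E(t, h) = 69 + 21*h*t (E(t, h) = (21*t)*h + 69 = 21*h*t + 69 = 69 + 21*h*t)
√(E(-13, 36) - 3340) = √((69 + 21*36*(-13)) - 3340) = √((69 - 9828) - 3340) = √(-9759 - 3340) = √(-13099) = I*√13099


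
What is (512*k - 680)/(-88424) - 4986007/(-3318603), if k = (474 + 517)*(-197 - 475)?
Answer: 141497331940210/36680518959 ≈ 3857.6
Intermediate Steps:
k = -665952 (k = 991*(-672) = -665952)
(512*k - 680)/(-88424) - 4986007/(-3318603) = (512*(-665952) - 680)/(-88424) - 4986007/(-3318603) = (-340967424 - 680)*(-1/88424) - 4986007*(-1/3318603) = -340968104*(-1/88424) + 4986007/3318603 = 42621013/11053 + 4986007/3318603 = 141497331940210/36680518959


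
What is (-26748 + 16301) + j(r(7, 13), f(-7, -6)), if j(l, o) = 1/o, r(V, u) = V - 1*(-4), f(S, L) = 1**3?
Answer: -10446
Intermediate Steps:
f(S, L) = 1
r(V, u) = 4 + V (r(V, u) = V + 4 = 4 + V)
(-26748 + 16301) + j(r(7, 13), f(-7, -6)) = (-26748 + 16301) + 1/1 = -10447 + 1 = -10446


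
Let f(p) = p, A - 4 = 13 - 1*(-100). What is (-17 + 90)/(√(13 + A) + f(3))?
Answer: -219/121 + 73*√130/121 ≈ 5.0688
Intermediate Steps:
A = 117 (A = 4 + (13 - 1*(-100)) = 4 + (13 + 100) = 4 + 113 = 117)
(-17 + 90)/(√(13 + A) + f(3)) = (-17 + 90)/(√(13 + 117) + 3) = 73/(√130 + 3) = 73/(3 + √130)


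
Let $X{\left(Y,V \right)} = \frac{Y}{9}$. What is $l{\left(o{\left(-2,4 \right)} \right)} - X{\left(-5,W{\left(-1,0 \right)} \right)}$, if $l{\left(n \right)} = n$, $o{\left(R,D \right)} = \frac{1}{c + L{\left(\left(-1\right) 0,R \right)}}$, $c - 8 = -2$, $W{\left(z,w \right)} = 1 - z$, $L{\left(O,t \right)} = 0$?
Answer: $\frac{13}{18} \approx 0.72222$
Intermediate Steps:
$c = 6$ ($c = 8 - 2 = 6$)
$X{\left(Y,V \right)} = \frac{Y}{9}$ ($X{\left(Y,V \right)} = Y \frac{1}{9} = \frac{Y}{9}$)
$o{\left(R,D \right)} = \frac{1}{6}$ ($o{\left(R,D \right)} = \frac{1}{6 + 0} = \frac{1}{6}$)
$l{\left(o{\left(-2,4 \right)} \right)} - X{\left(-5,W{\left(-1,0 \right)} \right)} = \frac{1}{6} - \frac{1}{9} \left(-5\right) = \frac{1}{6} - - \frac{5}{9} = \frac{1}{6} + \frac{5}{9} = \frac{13}{18}$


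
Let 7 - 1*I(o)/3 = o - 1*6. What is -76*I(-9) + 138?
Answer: -4878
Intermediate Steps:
I(o) = 39 - 3*o (I(o) = 21 - 3*(o - 1*6) = 21 - 3*(o - 6) = 21 - 3*(-6 + o) = 21 + (18 - 3*o) = 39 - 3*o)
-76*I(-9) + 138 = -76*(39 - 3*(-9)) + 138 = -76*(39 + 27) + 138 = -76*66 + 138 = -5016 + 138 = -4878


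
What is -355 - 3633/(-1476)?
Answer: -173449/492 ≈ -352.54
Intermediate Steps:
-355 - 3633/(-1476) = -355 - 3633*(-1/1476) = -355 + 1211/492 = -173449/492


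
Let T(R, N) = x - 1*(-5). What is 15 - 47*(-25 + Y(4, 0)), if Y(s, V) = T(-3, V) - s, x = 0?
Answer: 1143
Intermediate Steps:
T(R, N) = 5 (T(R, N) = 0 - 1*(-5) = 0 + 5 = 5)
Y(s, V) = 5 - s
15 - 47*(-25 + Y(4, 0)) = 15 - 47*(-25 + (5 - 1*4)) = 15 - 47*(-25 + (5 - 4)) = 15 - 47*(-25 + 1) = 15 - 47*(-24) = 15 + 1128 = 1143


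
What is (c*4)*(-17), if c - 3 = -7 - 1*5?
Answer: 612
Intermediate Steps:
c = -9 (c = 3 + (-7 - 1*5) = 3 + (-7 - 5) = 3 - 12 = -9)
(c*4)*(-17) = -9*4*(-17) = -36*(-17) = 612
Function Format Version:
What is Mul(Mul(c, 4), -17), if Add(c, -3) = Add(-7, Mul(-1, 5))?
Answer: 612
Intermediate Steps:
c = -9 (c = Add(3, Add(-7, Mul(-1, 5))) = Add(3, Add(-7, -5)) = Add(3, -12) = -9)
Mul(Mul(c, 4), -17) = Mul(Mul(-9, 4), -17) = Mul(-36, -17) = 612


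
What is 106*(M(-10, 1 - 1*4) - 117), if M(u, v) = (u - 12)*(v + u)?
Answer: 17914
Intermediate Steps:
M(u, v) = (-12 + u)*(u + v)
106*(M(-10, 1 - 1*4) - 117) = 106*(((-10)² - 12*(-10) - 12*(1 - 1*4) - 10*(1 - 1*4)) - 117) = 106*((100 + 120 - 12*(1 - 4) - 10*(1 - 4)) - 117) = 106*((100 + 120 - 12*(-3) - 10*(-3)) - 117) = 106*((100 + 120 + 36 + 30) - 117) = 106*(286 - 117) = 106*169 = 17914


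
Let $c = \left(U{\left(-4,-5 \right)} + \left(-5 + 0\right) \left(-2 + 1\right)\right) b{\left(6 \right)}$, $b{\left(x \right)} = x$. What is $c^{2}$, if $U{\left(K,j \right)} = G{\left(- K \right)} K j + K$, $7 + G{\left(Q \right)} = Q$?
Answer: $125316$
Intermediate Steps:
$G{\left(Q \right)} = -7 + Q$
$U{\left(K,j \right)} = K + K j \left(-7 - K\right)$ ($U{\left(K,j \right)} = \left(-7 - K\right) K j + K = K \left(-7 - K\right) j + K = K j \left(-7 - K\right) + K = K + K j \left(-7 - K\right)$)
$c = -354$ ($c = \left(\left(-1\right) \left(-4\right) \left(-1 - 5 \left(7 - 4\right)\right) + \left(-5 + 0\right) \left(-2 + 1\right)\right) 6 = \left(\left(-1\right) \left(-4\right) \left(-1 - 15\right) - -5\right) 6 = \left(\left(-1\right) \left(-4\right) \left(-1 - 15\right) + 5\right) 6 = \left(\left(-1\right) \left(-4\right) \left(-16\right) + 5\right) 6 = \left(-64 + 5\right) 6 = \left(-59\right) 6 = -354$)
$c^{2} = \left(-354\right)^{2} = 125316$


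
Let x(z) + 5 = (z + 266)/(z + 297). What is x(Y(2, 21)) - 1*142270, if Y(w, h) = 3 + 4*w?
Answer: -43820423/308 ≈ -1.4227e+5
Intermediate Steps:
x(z) = -5 + (266 + z)/(297 + z) (x(z) = -5 + (z + 266)/(z + 297) = -5 + (266 + z)/(297 + z))
x(Y(2, 21)) - 1*142270 = (-1219 - 4*(3 + 4*2))/(297 + (3 + 4*2)) - 1*142270 = (-1219 - 4*(3 + 8))/(297 + (3 + 8)) - 142270 = (-1219 - 4*11)/(297 + 11) - 142270 = (-1219 - 44)/308 - 142270 = (1/308)*(-1263) - 142270 = -1263/308 - 142270 = -43820423/308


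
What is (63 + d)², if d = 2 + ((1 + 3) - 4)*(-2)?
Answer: 4225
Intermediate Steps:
d = 2 (d = 2 + (4 - 4)*(-2) = 2 + 0*(-2) = 2 + 0 = 2)
(63 + d)² = (63 + 2)² = 65² = 4225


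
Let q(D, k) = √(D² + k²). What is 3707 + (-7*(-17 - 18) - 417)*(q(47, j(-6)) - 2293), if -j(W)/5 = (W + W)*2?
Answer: 398103 - 172*√16609 ≈ 3.7594e+5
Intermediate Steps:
j(W) = -20*W (j(W) = -5*(W + W)*2 = -5*2*W*2 = -20*W)
3707 + (-7*(-17 - 18) - 417)*(q(47, j(-6)) - 2293) = 3707 + (-7*(-17 - 18) - 417)*(√(47² + (-20*(-6))²) - 2293) = 3707 + (-7*(-35) - 417)*(√(2209 + 120²) - 2293) = 3707 + (245 - 417)*(√(2209 + 14400) - 2293) = 3707 - 172*(√16609 - 2293) = 3707 - 172*(-2293 + √16609) = 3707 + (394396 - 172*√16609) = 398103 - 172*√16609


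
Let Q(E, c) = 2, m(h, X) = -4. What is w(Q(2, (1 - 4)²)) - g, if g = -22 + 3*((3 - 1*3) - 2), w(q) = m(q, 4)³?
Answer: -36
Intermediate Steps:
w(q) = -64 (w(q) = (-4)³ = -64)
g = -28 (g = -22 + 3*((3 - 3) - 2) = -22 + 3*(0 - 2) = -22 + 3*(-2) = -22 - 6 = -28)
w(Q(2, (1 - 4)²)) - g = -64 - 1*(-28) = -64 + 28 = -36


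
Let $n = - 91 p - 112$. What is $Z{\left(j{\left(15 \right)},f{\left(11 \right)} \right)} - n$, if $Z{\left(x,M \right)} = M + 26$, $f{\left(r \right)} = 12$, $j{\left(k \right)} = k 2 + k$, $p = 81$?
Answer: $7521$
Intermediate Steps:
$j{\left(k \right)} = 3 k$ ($j{\left(k \right)} = 2 k + k = 3 k$)
$n = -7483$ ($n = \left(-91\right) 81 - 112 = -7371 - 112 = -7483$)
$Z{\left(x,M \right)} = 26 + M$
$Z{\left(j{\left(15 \right)},f{\left(11 \right)} \right)} - n = \left(26 + 12\right) - -7483 = 38 + 7483 = 7521$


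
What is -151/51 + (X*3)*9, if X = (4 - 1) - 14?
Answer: -15298/51 ≈ -299.96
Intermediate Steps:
X = -11 (X = 3 - 14 = -11)
-151/51 + (X*3)*9 = -151/51 - 11*3*9 = -151*1/51 - 33*9 = -151/51 - 297 = -15298/51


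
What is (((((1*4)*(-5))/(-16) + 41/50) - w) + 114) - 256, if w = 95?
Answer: -23493/100 ≈ -234.93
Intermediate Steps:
(((((1*4)*(-5))/(-16) + 41/50) - w) + 114) - 256 = (((((1*4)*(-5))/(-16) + 41/50) - 1*95) + 114) - 256 = ((((4*(-5))*(-1/16) + 41*(1/50)) - 95) + 114) - 256 = (((-20*(-1/16) + 41/50) - 95) + 114) - 256 = (((5/4 + 41/50) - 95) + 114) - 256 = ((207/100 - 95) + 114) - 256 = (-9293/100 + 114) - 256 = 2107/100 - 256 = -23493/100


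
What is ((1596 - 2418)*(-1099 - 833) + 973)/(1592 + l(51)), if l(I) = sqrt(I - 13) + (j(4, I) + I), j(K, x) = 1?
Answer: 1306221294/1351349 - 1589077*sqrt(38)/2702698 ≈ 962.98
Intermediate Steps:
l(I) = 1 + I + sqrt(-13 + I) (l(I) = sqrt(I - 13) + (1 + I) = sqrt(-13 + I) + (1 + I) = 1 + I + sqrt(-13 + I))
((1596 - 2418)*(-1099 - 833) + 973)/(1592 + l(51)) = ((1596 - 2418)*(-1099 - 833) + 973)/(1592 + (1 + 51 + sqrt(-13 + 51))) = (-822*(-1932) + 973)/(1592 + (1 + 51 + sqrt(38))) = (1588104 + 973)/(1592 + (52 + sqrt(38))) = 1589077/(1644 + sqrt(38))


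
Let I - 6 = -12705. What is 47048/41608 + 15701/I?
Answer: -6978082/66047499 ≈ -0.10565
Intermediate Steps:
I = -12699 (I = 6 - 12705 = -12699)
47048/41608 + 15701/I = 47048/41608 + 15701/(-12699) = 47048*(1/41608) + 15701*(-1/12699) = 5881/5201 - 15701/12699 = -6978082/66047499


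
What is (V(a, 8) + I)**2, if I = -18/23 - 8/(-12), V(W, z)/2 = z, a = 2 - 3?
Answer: 1201216/4761 ≈ 252.30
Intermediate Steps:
a = -1
V(W, z) = 2*z
I = -8/69 (I = -18*1/23 - 8*(-1/12) = -18/23 + 2/3 = -8/69 ≈ -0.11594)
(V(a, 8) + I)**2 = (2*8 - 8/69)**2 = (16 - 8/69)**2 = (1096/69)**2 = 1201216/4761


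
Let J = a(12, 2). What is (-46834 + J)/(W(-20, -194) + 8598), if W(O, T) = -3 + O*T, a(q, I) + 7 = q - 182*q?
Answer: -49013/12475 ≈ -3.9289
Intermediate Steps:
a(q, I) = -7 - 181*q (a(q, I) = -7 + (q - 182*q) = -7 - 181*q)
J = -2179 (J = -7 - 181*12 = -7 - 2172 = -2179)
(-46834 + J)/(W(-20, -194) + 8598) = (-46834 - 2179)/((-3 - 20*(-194)) + 8598) = -49013/((-3 + 3880) + 8598) = -49013/(3877 + 8598) = -49013/12475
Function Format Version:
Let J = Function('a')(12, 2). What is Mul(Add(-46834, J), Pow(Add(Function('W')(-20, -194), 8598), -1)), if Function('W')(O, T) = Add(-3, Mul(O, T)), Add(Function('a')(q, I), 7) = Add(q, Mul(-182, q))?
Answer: Rational(-49013, 12475) ≈ -3.9289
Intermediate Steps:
Function('a')(q, I) = Add(-7, Mul(-181, q)) (Function('a')(q, I) = Add(-7, Add(q, Mul(-182, q))) = Add(-7, Mul(-181, q)))
J = -2179 (J = Add(-7, Mul(-181, 12)) = Add(-7, -2172) = -2179)
Mul(Add(-46834, J), Pow(Add(Function('W')(-20, -194), 8598), -1)) = Mul(Add(-46834, -2179), Pow(Add(Add(-3, Mul(-20, -194)), 8598), -1)) = Mul(-49013, Pow(Add(Add(-3, 3880), 8598), -1)) = Mul(-49013, Pow(Add(3877, 8598), -1)) = Mul(-49013, Pow(12475, -1)) = Mul(-49013, Rational(1, 12475)) = Rational(-49013, 12475)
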